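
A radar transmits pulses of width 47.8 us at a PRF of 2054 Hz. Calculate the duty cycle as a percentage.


DC = 47.8e-6 * 2054 * 100 = 9.82%

9.82%


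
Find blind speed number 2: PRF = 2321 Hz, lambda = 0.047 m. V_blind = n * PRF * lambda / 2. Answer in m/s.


V_blind = 2 * 2321 * 0.047 / 2 = 109.1 m/s

109.1 m/s


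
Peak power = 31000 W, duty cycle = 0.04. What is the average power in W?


P_avg = 31000 * 0.04 = 1240.0 W

1240.0 W


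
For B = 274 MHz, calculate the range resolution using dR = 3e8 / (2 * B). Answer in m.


dR = 3e8 / (2 * 274000000.0) = 0.55 m

0.55 m


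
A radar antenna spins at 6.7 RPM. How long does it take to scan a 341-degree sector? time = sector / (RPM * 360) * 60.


t = 341 / (6.7 * 360) * 60 = 8.48 s

8.48 s


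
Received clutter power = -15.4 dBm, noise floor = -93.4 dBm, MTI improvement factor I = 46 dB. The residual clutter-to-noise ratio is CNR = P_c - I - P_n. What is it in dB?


CNR = -15.4 - 46 - (-93.4) = 32.0 dB

32.0 dB


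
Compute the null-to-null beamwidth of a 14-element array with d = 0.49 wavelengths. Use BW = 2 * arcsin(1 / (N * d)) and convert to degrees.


1/(N*d) = 1/(14*0.49) = 0.145773
BW = 2*arcsin(0.145773) = 16.8 degrees

16.8 degrees


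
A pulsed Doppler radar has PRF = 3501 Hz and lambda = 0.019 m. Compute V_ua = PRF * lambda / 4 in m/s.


V_ua = 3501 * 0.019 / 4 = 16.6 m/s

16.6 m/s


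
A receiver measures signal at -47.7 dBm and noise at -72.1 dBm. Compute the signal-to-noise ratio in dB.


SNR = -47.7 - (-72.1) = 24.4 dB

24.4 dB


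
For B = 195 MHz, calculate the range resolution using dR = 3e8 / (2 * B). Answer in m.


dR = 3e8 / (2 * 195000000.0) = 0.77 m

0.77 m


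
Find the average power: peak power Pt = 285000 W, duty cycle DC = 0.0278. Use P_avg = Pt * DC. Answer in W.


P_avg = 285000 * 0.0278 = 7923.0 W

7923.0 W


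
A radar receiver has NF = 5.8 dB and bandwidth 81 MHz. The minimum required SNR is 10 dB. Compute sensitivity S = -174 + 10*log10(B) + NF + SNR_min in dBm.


10*log10(81000000.0) = 79.08
S = -174 + 79.08 + 5.8 + 10 = -79.1 dBm

-79.1 dBm


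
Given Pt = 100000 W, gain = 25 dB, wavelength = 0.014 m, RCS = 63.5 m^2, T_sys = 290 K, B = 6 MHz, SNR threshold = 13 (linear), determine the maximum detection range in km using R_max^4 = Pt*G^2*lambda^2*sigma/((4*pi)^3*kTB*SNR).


G_lin = 10^(25/10) = 316.227766
R^4 = 100000 * 316.227766^2 * 0.014^2 * 63.5 / ((4*pi)^3 * 1.38e-23 * 290 * 6000000.0 * 13)
R^4 = 2.00922e17 m^4
R_max = (2.00922e17)^(1/4) = 21171.8 m = 21.2 km

21.2 km


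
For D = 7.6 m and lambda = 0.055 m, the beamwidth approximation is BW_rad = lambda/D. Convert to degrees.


BW_rad = 0.055 / 7.6 = 0.007237
BW_deg = 0.41 degrees

0.41 degrees


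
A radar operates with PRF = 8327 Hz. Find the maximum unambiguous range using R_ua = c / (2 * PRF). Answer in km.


R_ua = 3e8 / (2 * 8327) = 18013.7 m = 18.0 km

18.0 km


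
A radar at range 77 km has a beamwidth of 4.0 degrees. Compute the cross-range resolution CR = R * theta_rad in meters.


BW_rad = 0.06981317
CR = 77000 * 0.06981317 = 5375.6 m

5375.6 m


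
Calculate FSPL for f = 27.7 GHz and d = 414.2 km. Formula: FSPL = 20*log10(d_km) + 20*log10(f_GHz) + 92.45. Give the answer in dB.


20*log10(414.2) = 52.34
20*log10(27.7) = 28.85
FSPL = 173.6 dB

173.6 dB


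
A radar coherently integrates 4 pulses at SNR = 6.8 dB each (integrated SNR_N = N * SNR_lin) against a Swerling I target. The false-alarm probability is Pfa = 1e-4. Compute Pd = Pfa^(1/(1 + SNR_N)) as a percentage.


SNR_lin = 10^(6.8/10) = 4.7863
SNR_N = 4 * 4.7863 = 19.1452
1/(1 + SNR_N) = 1/20.1452 = 0.0496396
Pd = (1e-4)^0.0496396 = 0.63306
Pd = 63.3%

63.3%


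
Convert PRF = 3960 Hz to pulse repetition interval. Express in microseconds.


PRI = 1/3960 = 0.0002525253 s = 252.5 us

252.5 us


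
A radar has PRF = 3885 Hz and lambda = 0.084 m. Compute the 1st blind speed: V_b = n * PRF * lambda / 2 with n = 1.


V_blind = 1 * 3885 * 0.084 / 2 = 163.2 m/s

163.2 m/s


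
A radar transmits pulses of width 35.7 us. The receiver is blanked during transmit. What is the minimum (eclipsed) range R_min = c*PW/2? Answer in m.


R_min = 3e8 * 35.7e-6 / 2 = 5355.0 m

5355.0 m


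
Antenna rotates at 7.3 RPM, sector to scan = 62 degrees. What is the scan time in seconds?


t = 62 / (7.3 * 360) * 60 = 1.42 s

1.42 s


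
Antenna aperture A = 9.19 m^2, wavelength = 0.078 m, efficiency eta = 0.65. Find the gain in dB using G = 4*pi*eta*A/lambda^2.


G_linear = 4*pi*0.65*9.19/0.078^2 = 12338.14
G_dB = 10*log10(12338.14) = 40.9 dB

40.9 dB


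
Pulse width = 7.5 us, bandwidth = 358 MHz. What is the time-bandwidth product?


TBP = 7.5 * 358 = 2685.0

2685.0


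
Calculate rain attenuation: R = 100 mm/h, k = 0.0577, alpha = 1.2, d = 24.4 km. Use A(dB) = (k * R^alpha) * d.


gamma = 0.0577 * 100^1.2 = 14.493585 dB/km
A = 14.493585 * 24.4 = 353.64 dB

353.64 dB


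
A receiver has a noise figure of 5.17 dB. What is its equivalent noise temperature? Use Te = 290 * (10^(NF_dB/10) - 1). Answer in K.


NF_lin = 10^(5.17/10) = 3.288516
Te = 290 * (3.288516 - 1) = 663.7 K

663.7 K


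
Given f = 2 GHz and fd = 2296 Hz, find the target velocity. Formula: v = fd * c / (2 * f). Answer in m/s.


v = 2296 * 3e8 / (2 * 2000000000.0) = 172.2 m/s

172.2 m/s


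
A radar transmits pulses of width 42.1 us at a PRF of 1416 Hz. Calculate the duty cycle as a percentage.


DC = 42.1e-6 * 1416 * 100 = 5.96%

5.96%


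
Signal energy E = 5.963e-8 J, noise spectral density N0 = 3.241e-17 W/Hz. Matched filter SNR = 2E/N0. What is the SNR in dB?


SNR_lin = 2 * 5.963e-8 / 3.241e-17 = 3.68e9
SNR_dB = 10*log10(3.68e9) = 95.7 dB

95.7 dB


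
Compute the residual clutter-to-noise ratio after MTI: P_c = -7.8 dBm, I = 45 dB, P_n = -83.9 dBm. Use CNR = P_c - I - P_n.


CNR = -7.8 - 45 - (-83.9) = 31.1 dB

31.1 dB


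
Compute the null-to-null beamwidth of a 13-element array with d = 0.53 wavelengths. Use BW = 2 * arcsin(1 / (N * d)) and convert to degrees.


1/(N*d) = 1/(13*0.53) = 0.145138
BW = 2*arcsin(0.145138) = 16.7 degrees

16.7 degrees


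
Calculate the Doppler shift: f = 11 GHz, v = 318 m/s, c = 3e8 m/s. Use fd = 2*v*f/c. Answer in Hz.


fd = 2 * 318 * 11000000000.0 / 3e8 = 23320.0 Hz

23320.0 Hz


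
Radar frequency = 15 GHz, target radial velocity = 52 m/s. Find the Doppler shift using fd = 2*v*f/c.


fd = 2 * 52 * 15000000000.0 / 3e8 = 5200.0 Hz

5200.0 Hz


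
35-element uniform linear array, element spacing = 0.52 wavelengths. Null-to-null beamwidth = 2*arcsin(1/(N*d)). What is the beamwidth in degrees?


1/(N*d) = 1/(35*0.52) = 0.054945
BW = 2*arcsin(0.054945) = 6.3 degrees

6.3 degrees


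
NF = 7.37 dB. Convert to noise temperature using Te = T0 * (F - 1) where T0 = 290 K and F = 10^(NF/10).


NF_lin = 10^(7.37/10) = 5.457579
Te = 290 * (5.457579 - 1) = 1292.7 K

1292.7 K


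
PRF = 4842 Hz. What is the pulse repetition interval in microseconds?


PRI = 1/4842 = 0.0002065262 s = 206.5 us

206.5 us


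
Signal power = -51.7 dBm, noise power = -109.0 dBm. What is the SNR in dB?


SNR = -51.7 - (-109.0) = 57.3 dB

57.3 dB


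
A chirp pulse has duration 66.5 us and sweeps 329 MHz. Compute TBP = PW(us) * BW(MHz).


TBP = 66.5 * 329 = 21878.5

21878.5


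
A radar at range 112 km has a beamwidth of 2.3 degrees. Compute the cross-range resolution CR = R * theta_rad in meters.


BW_rad = 0.040142573
CR = 112000 * 0.040142573 = 4496.0 m

4496.0 m


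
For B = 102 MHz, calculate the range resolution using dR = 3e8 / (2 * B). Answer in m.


dR = 3e8 / (2 * 102000000.0) = 1.47 m

1.47 m


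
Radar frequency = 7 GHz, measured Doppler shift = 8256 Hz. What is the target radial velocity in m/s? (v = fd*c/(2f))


v = 8256 * 3e8 / (2 * 7000000000.0) = 176.9 m/s

176.9 m/s


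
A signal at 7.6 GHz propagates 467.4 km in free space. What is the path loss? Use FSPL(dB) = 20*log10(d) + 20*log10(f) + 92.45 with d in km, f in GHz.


20*log10(467.4) = 53.39
20*log10(7.6) = 17.62
FSPL = 163.5 dB

163.5 dB


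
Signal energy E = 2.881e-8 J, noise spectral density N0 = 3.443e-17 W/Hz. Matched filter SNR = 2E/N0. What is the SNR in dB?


SNR_lin = 2 * 2.881e-8 / 3.443e-17 = 1.674e9
SNR_dB = 10*log10(1.674e9) = 92.2 dB

92.2 dB


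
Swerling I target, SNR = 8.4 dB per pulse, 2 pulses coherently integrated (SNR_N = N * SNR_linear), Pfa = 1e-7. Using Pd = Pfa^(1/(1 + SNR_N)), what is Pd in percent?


SNR_lin = 10^(8.4/10) = 6.91831
SNR_N = 2 * 6.91831 = 13.83662
1/(1 + SNR_N) = 1/14.83662 = 0.0674008
Pd = (1e-7)^0.0674008 = 0.33744
Pd = 33.7%

33.7%


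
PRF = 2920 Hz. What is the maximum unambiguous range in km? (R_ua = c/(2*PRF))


R_ua = 3e8 / (2 * 2920) = 51369.9 m = 51.4 km

51.4 km


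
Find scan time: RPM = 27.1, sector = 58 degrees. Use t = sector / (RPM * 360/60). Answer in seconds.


t = 58 / (27.1 * 360) * 60 = 0.36 s

0.36 s


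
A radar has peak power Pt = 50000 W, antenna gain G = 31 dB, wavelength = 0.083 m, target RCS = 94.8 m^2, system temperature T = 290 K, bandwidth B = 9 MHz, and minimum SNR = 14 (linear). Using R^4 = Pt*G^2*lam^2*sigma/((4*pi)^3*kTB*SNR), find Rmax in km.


G_lin = 10^(31/10) = 1258.925412
R^4 = 50000 * 1258.925412^2 * 0.083^2 * 94.8 / ((4*pi)^3 * 1.38e-23 * 290 * 9000000.0 * 14)
R^4 = 5.17199e19 m^4
R_max = (5.17199e19)^(1/4) = 84803.6 m = 84.8 km

84.8 km


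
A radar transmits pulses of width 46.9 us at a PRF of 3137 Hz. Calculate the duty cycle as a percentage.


DC = 46.9e-6 * 3137 * 100 = 14.71%

14.71%


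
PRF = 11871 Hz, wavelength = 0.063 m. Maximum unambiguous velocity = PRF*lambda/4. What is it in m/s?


V_ua = 11871 * 0.063 / 4 = 187.0 m/s

187.0 m/s


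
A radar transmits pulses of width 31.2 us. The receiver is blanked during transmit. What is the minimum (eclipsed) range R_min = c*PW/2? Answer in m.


R_min = 3e8 * 31.2e-6 / 2 = 4680.0 m

4680.0 m


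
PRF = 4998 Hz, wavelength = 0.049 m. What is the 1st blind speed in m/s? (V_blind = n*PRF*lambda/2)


V_blind = 1 * 4998 * 0.049 / 2 = 122.5 m/s

122.5 m/s


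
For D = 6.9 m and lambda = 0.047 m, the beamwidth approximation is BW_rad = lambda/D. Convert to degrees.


BW_rad = 0.047 / 6.9 = 0.006812
BW_deg = 0.39 degrees

0.39 degrees


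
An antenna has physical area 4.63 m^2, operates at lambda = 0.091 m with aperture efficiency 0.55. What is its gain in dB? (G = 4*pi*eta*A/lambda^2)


G_linear = 4*pi*0.55*4.63/0.091^2 = 3864.3
G_dB = 10*log10(3864.3) = 35.9 dB

35.9 dB


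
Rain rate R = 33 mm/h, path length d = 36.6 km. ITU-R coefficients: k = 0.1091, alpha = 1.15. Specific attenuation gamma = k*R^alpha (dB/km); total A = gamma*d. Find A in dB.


gamma = 0.1091 * 33^1.15 = 6.082971 dB/km
A = 6.082971 * 36.6 = 222.64 dB

222.64 dB


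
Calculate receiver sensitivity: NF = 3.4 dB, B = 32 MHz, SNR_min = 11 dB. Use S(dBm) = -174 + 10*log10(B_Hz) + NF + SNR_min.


10*log10(32000000.0) = 75.05
S = -174 + 75.05 + 3.4 + 11 = -84.5 dBm

-84.5 dBm


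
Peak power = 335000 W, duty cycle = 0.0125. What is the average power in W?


P_avg = 335000 * 0.0125 = 4187.5 W

4187.5 W


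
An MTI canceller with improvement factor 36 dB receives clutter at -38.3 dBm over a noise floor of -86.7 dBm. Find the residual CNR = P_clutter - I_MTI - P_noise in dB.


CNR = -38.3 - 36 - (-86.7) = 12.4 dB

12.4 dB


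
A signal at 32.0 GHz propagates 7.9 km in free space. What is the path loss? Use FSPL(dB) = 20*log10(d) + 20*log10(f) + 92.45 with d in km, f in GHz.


20*log10(7.9) = 17.95
20*log10(32.0) = 30.1
FSPL = 140.5 dB

140.5 dB


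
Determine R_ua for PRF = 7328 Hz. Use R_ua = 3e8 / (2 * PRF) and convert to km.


R_ua = 3e8 / (2 * 7328) = 20469.4 m = 20.5 km

20.5 km


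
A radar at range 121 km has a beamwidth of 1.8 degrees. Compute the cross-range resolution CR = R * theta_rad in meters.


BW_rad = 0.031415927
CR = 121000 * 0.031415927 = 3801.3 m

3801.3 m


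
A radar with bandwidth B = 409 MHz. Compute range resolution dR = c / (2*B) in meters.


dR = 3e8 / (2 * 409000000.0) = 0.37 m

0.37 m


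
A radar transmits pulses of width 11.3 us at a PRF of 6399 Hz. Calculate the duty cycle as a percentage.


DC = 11.3e-6 * 6399 * 100 = 7.23%

7.23%


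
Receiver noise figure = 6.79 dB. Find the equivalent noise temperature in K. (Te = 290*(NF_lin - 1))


NF_lin = 10^(6.79/10) = 4.775293
Te = 290 * (4.775293 - 1) = 1094.8 K

1094.8 K


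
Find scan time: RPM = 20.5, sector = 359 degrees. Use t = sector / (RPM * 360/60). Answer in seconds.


t = 359 / (20.5 * 360) * 60 = 2.92 s

2.92 s


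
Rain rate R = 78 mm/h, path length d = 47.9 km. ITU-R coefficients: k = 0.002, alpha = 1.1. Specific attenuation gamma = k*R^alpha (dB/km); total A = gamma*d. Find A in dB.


gamma = 0.002 * 78^1.1 = 0.241176 dB/km
A = 0.241176 * 47.9 = 11.55 dB

11.55 dB


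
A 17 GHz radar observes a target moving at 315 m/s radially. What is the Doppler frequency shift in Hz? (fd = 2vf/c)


fd = 2 * 315 * 17000000000.0 / 3e8 = 35700.0 Hz

35700.0 Hz


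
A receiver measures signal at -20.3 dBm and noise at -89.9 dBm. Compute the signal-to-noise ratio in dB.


SNR = -20.3 - (-89.9) = 69.6 dB

69.6 dB


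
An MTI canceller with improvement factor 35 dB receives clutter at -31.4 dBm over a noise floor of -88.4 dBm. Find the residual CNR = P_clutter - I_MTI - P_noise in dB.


CNR = -31.4 - 35 - (-88.4) = 22.0 dB

22.0 dB


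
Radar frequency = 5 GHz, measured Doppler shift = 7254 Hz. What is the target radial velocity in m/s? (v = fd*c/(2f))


v = 7254 * 3e8 / (2 * 5000000000.0) = 217.6 m/s

217.6 m/s


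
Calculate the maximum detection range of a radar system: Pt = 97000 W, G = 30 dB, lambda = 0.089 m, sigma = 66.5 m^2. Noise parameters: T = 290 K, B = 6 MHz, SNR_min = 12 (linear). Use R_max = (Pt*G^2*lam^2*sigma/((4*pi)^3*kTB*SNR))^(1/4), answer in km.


G_lin = 10^(30/10) = 1000.0
R^4 = 97000 * 1000.0^2 * 0.089^2 * 66.5 / ((4*pi)^3 * 1.38e-23 * 290 * 6000000.0 * 12)
R^4 = 8.93582e19 m^4
R_max = (8.93582e19)^(1/4) = 97226.3 m = 97.2 km

97.2 km


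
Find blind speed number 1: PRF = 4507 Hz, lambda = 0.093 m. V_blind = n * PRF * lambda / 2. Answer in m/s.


V_blind = 1 * 4507 * 0.093 / 2 = 209.6 m/s

209.6 m/s


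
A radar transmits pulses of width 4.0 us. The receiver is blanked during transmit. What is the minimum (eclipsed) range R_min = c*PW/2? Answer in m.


R_min = 3e8 * 4.0e-6 / 2 = 600.0 m

600.0 m


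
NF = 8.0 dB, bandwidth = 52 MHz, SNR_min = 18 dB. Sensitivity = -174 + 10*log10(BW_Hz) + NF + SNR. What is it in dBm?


10*log10(52000000.0) = 77.16
S = -174 + 77.16 + 8.0 + 18 = -70.8 dBm

-70.8 dBm


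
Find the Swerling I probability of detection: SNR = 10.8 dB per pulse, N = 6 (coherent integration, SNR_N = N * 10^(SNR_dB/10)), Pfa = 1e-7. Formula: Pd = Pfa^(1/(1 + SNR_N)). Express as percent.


SNR_lin = 10^(10.8/10) = 12.02264
SNR_N = 6 * 12.02264 = 72.13584
1/(1 + SNR_N) = 1/73.13584 = 0.0136732
Pd = (1e-7)^0.0136732 = 0.80221
Pd = 80.2%

80.2%


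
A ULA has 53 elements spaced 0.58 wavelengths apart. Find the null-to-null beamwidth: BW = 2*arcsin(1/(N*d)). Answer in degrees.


1/(N*d) = 1/(53*0.58) = 0.032531
BW = 2*arcsin(0.032531) = 3.7 degrees

3.7 degrees


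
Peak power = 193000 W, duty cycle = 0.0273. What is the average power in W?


P_avg = 193000 * 0.0273 = 5268.9 W

5268.9 W


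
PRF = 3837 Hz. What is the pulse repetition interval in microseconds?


PRI = 1/3837 = 0.0002606203 s = 260.6 us

260.6 us


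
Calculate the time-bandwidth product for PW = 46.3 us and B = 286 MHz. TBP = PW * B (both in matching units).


TBP = 46.3 * 286 = 13241.8

13241.8


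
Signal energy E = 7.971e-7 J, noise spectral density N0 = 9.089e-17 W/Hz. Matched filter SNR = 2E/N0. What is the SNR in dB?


SNR_lin = 2 * 7.971e-7 / 9.089e-17 = 1.754e10
SNR_dB = 10*log10(1.754e10) = 102.4 dB

102.4 dB


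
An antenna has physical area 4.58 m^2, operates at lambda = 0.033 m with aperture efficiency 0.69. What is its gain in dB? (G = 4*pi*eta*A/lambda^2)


G_linear = 4*pi*0.69*4.58/0.033^2 = 36466.71
G_dB = 10*log10(36466.71) = 45.6 dB

45.6 dB


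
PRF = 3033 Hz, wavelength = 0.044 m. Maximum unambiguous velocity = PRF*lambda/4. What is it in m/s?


V_ua = 3033 * 0.044 / 4 = 33.4 m/s

33.4 m/s


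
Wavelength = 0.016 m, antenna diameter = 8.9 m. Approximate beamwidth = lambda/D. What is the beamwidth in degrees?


BW_rad = 0.016 / 8.9 = 0.001798
BW_deg = 0.1 degrees

0.1 degrees


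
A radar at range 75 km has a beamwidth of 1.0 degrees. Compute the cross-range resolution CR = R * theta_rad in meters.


BW_rad = 0.017453293
CR = 75000 * 0.017453293 = 1309.0 m

1309.0 m


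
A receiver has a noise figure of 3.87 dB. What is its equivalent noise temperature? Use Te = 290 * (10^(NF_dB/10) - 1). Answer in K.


NF_lin = 10^(3.87/10) = 2.437811
Te = 290 * (2.437811 - 1) = 417.0 K

417.0 K


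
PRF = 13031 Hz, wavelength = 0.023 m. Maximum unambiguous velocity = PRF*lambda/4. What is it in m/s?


V_ua = 13031 * 0.023 / 4 = 74.9 m/s

74.9 m/s


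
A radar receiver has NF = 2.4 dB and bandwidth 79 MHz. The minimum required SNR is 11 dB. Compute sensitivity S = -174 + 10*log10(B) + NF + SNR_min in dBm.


10*log10(79000000.0) = 78.98
S = -174 + 78.98 + 2.4 + 11 = -81.6 dBm

-81.6 dBm


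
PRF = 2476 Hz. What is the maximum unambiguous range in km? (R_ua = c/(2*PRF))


R_ua = 3e8 / (2 * 2476) = 60581.6 m = 60.6 km

60.6 km


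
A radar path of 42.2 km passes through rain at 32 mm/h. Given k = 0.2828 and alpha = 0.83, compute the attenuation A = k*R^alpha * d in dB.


gamma = 0.2828 * 32^0.83 = 5.02058 dB/km
A = 5.02058 * 42.2 = 211.87 dB

211.87 dB


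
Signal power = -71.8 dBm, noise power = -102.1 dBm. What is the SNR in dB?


SNR = -71.8 - (-102.1) = 30.3 dB

30.3 dB


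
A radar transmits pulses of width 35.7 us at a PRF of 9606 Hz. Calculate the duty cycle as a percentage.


DC = 35.7e-6 * 9606 * 100 = 34.29%

34.29%


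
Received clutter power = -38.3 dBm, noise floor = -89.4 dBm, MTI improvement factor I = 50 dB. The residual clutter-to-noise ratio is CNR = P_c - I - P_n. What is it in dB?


CNR = -38.3 - 50 - (-89.4) = 1.1 dB

1.1 dB


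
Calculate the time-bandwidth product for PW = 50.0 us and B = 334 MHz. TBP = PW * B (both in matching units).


TBP = 50.0 * 334 = 16700.0

16700.0


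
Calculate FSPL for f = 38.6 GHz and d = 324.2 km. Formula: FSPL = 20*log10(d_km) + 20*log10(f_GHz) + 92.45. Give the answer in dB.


20*log10(324.2) = 50.22
20*log10(38.6) = 31.73
FSPL = 174.4 dB

174.4 dB


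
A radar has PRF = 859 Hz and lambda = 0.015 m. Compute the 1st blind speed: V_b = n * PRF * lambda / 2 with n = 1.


V_blind = 1 * 859 * 0.015 / 2 = 6.4 m/s

6.4 m/s


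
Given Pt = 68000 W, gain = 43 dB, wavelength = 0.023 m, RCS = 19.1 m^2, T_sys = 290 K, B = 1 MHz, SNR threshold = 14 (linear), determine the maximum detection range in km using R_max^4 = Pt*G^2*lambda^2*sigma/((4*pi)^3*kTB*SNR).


G_lin = 10^(43/10) = 19952.62315
R^4 = 68000 * 19952.62315^2 * 0.023^2 * 19.1 / ((4*pi)^3 * 1.38e-23 * 290 * 1000000.0 * 14)
R^4 = 2.46016e21 m^4
R_max = (2.46016e21)^(1/4) = 222710.6 m = 222.7 km

222.7 km


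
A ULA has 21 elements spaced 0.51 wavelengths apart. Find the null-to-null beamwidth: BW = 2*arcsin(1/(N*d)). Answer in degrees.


1/(N*d) = 1/(21*0.51) = 0.093371
BW = 2*arcsin(0.093371) = 10.7 degrees

10.7 degrees


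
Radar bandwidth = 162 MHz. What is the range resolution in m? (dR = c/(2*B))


dR = 3e8 / (2 * 162000000.0) = 0.93 m

0.93 m


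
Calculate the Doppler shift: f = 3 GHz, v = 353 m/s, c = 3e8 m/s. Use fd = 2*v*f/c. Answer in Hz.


fd = 2 * 353 * 3000000000.0 / 3e8 = 7060.0 Hz

7060.0 Hz


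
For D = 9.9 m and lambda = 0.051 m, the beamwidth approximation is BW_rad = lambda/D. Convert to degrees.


BW_rad = 0.051 / 9.9 = 0.005152
BW_deg = 0.3 degrees

0.3 degrees


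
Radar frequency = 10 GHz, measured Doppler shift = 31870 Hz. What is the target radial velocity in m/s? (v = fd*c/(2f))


v = 31870 * 3e8 / (2 * 10000000000.0) = 478.1 m/s

478.1 m/s


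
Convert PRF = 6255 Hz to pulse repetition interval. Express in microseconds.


PRI = 1/6255 = 0.0001598721 s = 159.9 us

159.9 us


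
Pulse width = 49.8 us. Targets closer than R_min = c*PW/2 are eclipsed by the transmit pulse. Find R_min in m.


R_min = 3e8 * 49.8e-6 / 2 = 7470.0 m

7470.0 m


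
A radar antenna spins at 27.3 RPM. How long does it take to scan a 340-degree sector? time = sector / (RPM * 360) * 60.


t = 340 / (27.3 * 360) * 60 = 2.08 s

2.08 s


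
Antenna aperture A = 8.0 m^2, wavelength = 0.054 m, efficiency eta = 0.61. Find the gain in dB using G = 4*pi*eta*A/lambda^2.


G_linear = 4*pi*0.61*8.0/0.054^2 = 21030.14
G_dB = 10*log10(21030.14) = 43.2 dB

43.2 dB


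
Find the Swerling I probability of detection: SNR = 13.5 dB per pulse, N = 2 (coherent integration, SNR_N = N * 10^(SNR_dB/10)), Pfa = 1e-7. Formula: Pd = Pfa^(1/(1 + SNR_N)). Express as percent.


SNR_lin = 10^(13.5/10) = 22.38721
SNR_N = 2 * 22.38721 = 44.77442
1/(1 + SNR_N) = 1/45.77442 = 0.0218463
Pd = (1e-7)^0.0218463 = 0.7032
Pd = 70.3%

70.3%


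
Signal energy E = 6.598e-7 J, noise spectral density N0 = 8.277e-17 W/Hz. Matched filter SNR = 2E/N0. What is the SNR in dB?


SNR_lin = 2 * 6.598e-7 / 8.277e-17 = 1.594e10
SNR_dB = 10*log10(1.594e10) = 102.0 dB

102.0 dB


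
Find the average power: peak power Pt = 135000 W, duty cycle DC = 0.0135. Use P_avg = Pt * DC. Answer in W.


P_avg = 135000 * 0.0135 = 1822.5 W

1822.5 W


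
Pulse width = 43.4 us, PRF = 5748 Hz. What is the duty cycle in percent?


DC = 43.4e-6 * 5748 * 100 = 24.95%

24.95%


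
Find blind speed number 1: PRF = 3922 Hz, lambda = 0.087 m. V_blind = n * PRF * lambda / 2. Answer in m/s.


V_blind = 1 * 3922 * 0.087 / 2 = 170.6 m/s

170.6 m/s


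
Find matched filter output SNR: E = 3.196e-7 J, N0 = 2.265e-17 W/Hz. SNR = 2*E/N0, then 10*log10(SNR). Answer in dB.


SNR_lin = 2 * 3.196e-7 / 2.265e-17 = 2.822e10
SNR_dB = 10*log10(2.822e10) = 104.5 dB

104.5 dB


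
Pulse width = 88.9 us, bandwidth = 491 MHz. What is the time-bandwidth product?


TBP = 88.9 * 491 = 43649.9

43649.9


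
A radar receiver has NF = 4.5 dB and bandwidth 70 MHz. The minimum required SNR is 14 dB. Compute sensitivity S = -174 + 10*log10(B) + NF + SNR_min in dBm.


10*log10(70000000.0) = 78.45
S = -174 + 78.45 + 4.5 + 14 = -77.0 dBm

-77.0 dBm


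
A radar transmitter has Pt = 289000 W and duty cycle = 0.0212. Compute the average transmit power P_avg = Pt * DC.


P_avg = 289000 * 0.0212 = 6126.8 W

6126.8 W


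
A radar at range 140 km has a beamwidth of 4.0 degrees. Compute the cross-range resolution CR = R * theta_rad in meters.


BW_rad = 0.06981317
CR = 140000 * 0.06981317 = 9773.8 m

9773.8 m


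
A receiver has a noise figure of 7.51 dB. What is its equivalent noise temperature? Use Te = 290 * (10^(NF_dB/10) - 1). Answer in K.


NF_lin = 10^(7.51/10) = 5.636377
Te = 290 * (5.636377 - 1) = 1344.5 K

1344.5 K


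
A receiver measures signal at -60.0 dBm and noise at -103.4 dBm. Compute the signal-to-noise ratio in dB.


SNR = -60.0 - (-103.4) = 43.4 dB

43.4 dB


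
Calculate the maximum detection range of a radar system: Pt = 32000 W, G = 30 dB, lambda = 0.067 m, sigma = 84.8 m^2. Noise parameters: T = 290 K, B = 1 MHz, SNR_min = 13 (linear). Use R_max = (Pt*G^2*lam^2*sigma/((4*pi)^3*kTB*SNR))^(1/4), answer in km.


G_lin = 10^(30/10) = 1000.0
R^4 = 32000 * 1000.0^2 * 0.067^2 * 84.8 / ((4*pi)^3 * 1.38e-23 * 290 * 1000000.0 * 13)
R^4 = 1.1799e20 m^4
R_max = (1.1799e20)^(1/4) = 104222.5 m = 104.2 km

104.2 km


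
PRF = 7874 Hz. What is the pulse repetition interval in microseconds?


PRI = 1/7874 = 0.0001270003 s = 127.0 us

127.0 us


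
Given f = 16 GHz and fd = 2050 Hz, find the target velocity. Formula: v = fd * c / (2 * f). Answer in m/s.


v = 2050 * 3e8 / (2 * 16000000000.0) = 19.2 m/s

19.2 m/s


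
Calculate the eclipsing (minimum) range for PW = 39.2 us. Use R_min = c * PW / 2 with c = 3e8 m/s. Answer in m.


R_min = 3e8 * 39.2e-6 / 2 = 5880.0 m

5880.0 m


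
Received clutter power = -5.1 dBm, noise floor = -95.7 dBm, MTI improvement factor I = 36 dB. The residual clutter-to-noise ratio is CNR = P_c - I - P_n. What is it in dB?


CNR = -5.1 - 36 - (-95.7) = 54.6 dB

54.6 dB


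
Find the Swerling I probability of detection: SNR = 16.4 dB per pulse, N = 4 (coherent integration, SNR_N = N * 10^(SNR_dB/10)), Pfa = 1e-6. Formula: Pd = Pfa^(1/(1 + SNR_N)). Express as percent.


SNR_lin = 10^(16.4/10) = 43.65158
SNR_N = 4 * 43.65158 = 174.60632
1/(1 + SNR_N) = 1/175.60632 = 0.0056946
Pd = (1e-6)^0.0056946 = 0.92434
Pd = 92.4%

92.4%


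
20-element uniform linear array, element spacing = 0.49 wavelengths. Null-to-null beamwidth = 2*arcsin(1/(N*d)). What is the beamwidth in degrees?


1/(N*d) = 1/(20*0.49) = 0.102041
BW = 2*arcsin(0.102041) = 11.7 degrees

11.7 degrees


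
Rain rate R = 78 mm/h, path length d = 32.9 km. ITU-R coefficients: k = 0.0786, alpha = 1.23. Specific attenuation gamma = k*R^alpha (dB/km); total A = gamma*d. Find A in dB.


gamma = 0.0786 * 78^1.23 = 16.699325 dB/km
A = 16.699325 * 32.9 = 549.41 dB

549.41 dB


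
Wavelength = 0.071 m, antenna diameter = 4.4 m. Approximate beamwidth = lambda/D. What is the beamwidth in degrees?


BW_rad = 0.071 / 4.4 = 0.016136
BW_deg = 0.92 degrees

0.92 degrees


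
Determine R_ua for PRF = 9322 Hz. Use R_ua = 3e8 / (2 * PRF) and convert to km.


R_ua = 3e8 / (2 * 9322) = 16091.0 m = 16.1 km

16.1 km


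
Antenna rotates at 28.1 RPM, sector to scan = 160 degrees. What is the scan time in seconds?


t = 160 / (28.1 * 360) * 60 = 0.95 s

0.95 s


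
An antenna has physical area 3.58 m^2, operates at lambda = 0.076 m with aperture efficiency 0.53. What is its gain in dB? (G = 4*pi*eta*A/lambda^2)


G_linear = 4*pi*0.53*3.58/0.076^2 = 4128.02
G_dB = 10*log10(4128.02) = 36.2 dB

36.2 dB


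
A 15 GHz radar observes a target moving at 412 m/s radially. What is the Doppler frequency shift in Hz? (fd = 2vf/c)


fd = 2 * 412 * 15000000000.0 / 3e8 = 41200.0 Hz

41200.0 Hz


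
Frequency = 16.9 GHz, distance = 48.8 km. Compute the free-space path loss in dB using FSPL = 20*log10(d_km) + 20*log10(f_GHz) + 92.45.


20*log10(48.8) = 33.77
20*log10(16.9) = 24.56
FSPL = 150.8 dB

150.8 dB


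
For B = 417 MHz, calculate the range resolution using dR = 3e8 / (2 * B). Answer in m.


dR = 3e8 / (2 * 417000000.0) = 0.36 m

0.36 m


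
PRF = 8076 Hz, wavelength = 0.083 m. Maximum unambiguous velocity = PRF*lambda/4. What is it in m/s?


V_ua = 8076 * 0.083 / 4 = 167.6 m/s

167.6 m/s


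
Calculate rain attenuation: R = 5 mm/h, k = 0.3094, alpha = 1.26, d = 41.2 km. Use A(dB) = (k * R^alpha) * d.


gamma = 0.3094 * 5^1.26 = 2.350837 dB/km
A = 2.350837 * 41.2 = 96.85 dB

96.85 dB


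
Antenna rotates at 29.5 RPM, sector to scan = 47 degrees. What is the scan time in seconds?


t = 47 / (29.5 * 360) * 60 = 0.27 s

0.27 s


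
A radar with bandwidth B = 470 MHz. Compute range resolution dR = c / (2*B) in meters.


dR = 3e8 / (2 * 470000000.0) = 0.32 m

0.32 m


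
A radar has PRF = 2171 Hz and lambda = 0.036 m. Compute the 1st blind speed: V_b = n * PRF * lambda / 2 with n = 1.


V_blind = 1 * 2171 * 0.036 / 2 = 39.1 m/s

39.1 m/s


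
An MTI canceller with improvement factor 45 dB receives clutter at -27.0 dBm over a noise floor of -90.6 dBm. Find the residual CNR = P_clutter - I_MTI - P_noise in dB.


CNR = -27.0 - 45 - (-90.6) = 18.6 dB

18.6 dB


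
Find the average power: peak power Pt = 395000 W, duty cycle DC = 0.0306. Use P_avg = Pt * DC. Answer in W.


P_avg = 395000 * 0.0306 = 12087.0 W

12087.0 W


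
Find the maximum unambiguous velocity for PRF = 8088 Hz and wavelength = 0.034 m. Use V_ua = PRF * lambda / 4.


V_ua = 8088 * 0.034 / 4 = 68.7 m/s

68.7 m/s


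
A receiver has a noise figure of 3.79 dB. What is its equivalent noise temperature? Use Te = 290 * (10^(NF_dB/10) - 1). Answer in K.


NF_lin = 10^(3.79/10) = 2.393316
Te = 290 * (2.393316 - 1) = 404.1 K

404.1 K


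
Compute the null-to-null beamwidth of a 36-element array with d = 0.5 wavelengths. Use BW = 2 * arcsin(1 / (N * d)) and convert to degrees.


1/(N*d) = 1/(36*0.5) = 0.055556
BW = 2*arcsin(0.055556) = 6.4 degrees

6.4 degrees


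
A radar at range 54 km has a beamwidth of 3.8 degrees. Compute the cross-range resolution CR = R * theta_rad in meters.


BW_rad = 0.066322512
CR = 54000 * 0.066322512 = 3581.4 m

3581.4 m


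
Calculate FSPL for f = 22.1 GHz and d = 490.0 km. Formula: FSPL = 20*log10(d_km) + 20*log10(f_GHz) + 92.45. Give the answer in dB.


20*log10(490.0) = 53.8
20*log10(22.1) = 26.89
FSPL = 173.1 dB

173.1 dB


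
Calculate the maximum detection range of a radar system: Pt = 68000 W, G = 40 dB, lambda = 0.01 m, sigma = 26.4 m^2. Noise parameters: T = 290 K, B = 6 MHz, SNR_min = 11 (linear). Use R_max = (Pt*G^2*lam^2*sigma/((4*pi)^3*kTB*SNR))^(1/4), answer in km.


G_lin = 10^(40/10) = 10000.0
R^4 = 68000 * 10000.0^2 * 0.01^2 * 26.4 / ((4*pi)^3 * 1.38e-23 * 290 * 6000000.0 * 11)
R^4 = 3.42501e19 m^4
R_max = (3.42501e19)^(1/4) = 76500.7 m = 76.5 km

76.5 km


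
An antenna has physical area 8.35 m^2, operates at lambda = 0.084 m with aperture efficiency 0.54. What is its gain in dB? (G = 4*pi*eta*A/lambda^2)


G_linear = 4*pi*0.54*8.35/0.084^2 = 8030.3
G_dB = 10*log10(8030.3) = 39.0 dB

39.0 dB


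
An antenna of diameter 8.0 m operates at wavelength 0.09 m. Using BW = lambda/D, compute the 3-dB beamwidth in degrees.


BW_rad = 0.09 / 8.0 = 0.01125
BW_deg = 0.64 degrees

0.64 degrees


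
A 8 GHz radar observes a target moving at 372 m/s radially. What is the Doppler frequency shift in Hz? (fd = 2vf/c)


fd = 2 * 372 * 8000000000.0 / 3e8 = 19840.0 Hz

19840.0 Hz


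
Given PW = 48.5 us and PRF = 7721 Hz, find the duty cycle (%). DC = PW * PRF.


DC = 48.5e-6 * 7721 * 100 = 37.45%

37.45%


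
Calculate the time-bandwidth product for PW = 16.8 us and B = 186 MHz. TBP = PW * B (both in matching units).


TBP = 16.8 * 186 = 3124.8

3124.8


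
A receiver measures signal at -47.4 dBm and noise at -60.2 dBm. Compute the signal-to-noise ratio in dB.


SNR = -47.4 - (-60.2) = 12.8 dB

12.8 dB


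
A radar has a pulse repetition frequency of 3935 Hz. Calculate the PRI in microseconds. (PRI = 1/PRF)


PRI = 1/3935 = 0.0002541296 s = 254.1 us

254.1 us


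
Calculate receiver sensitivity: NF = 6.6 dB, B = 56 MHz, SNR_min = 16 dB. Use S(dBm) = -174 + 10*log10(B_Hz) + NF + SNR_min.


10*log10(56000000.0) = 77.48
S = -174 + 77.48 + 6.6 + 16 = -73.9 dBm

-73.9 dBm


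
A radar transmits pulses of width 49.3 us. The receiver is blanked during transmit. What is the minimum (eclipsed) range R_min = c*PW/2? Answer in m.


R_min = 3e8 * 49.3e-6 / 2 = 7395.0 m

7395.0 m


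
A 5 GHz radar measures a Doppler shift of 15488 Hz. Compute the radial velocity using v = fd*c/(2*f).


v = 15488 * 3e8 / (2 * 5000000000.0) = 464.6 m/s

464.6 m/s


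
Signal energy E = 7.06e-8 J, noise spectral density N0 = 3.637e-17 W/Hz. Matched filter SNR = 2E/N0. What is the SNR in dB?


SNR_lin = 2 * 7.06e-8 / 3.637e-17 = 3.882e9
SNR_dB = 10*log10(3.882e9) = 95.9 dB

95.9 dB


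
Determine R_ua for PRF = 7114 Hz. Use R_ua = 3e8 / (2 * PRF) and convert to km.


R_ua = 3e8 / (2 * 7114) = 21085.2 m = 21.1 km

21.1 km


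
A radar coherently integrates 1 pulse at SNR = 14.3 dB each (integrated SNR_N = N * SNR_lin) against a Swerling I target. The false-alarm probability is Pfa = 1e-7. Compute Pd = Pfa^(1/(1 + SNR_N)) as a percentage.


SNR_lin = 10^(14.3/10) = 26.91535
SNR_N = 1 * 26.91535 = 26.91535
1/(1 + SNR_N) = 1/27.91535 = 0.0358226
Pd = (1e-7)^0.0358226 = 0.56136
Pd = 56.1%

56.1%


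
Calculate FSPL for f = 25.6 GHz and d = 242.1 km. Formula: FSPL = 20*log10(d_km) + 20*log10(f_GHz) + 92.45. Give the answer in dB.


20*log10(242.1) = 47.68
20*log10(25.6) = 28.16
FSPL = 168.3 dB

168.3 dB


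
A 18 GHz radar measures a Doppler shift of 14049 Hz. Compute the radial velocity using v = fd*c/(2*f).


v = 14049 * 3e8 / (2 * 18000000000.0) = 117.1 m/s

117.1 m/s


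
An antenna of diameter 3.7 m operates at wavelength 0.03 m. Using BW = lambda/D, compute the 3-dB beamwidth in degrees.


BW_rad = 0.03 / 3.7 = 0.008108
BW_deg = 0.46 degrees

0.46 degrees


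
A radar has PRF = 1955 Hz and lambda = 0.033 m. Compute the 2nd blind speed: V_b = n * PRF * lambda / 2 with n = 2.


V_blind = 2 * 1955 * 0.033 / 2 = 64.5 m/s

64.5 m/s


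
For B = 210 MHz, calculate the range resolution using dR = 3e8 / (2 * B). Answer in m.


dR = 3e8 / (2 * 210000000.0) = 0.71 m

0.71 m


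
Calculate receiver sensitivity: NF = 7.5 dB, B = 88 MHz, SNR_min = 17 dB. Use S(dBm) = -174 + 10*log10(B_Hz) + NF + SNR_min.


10*log10(88000000.0) = 79.44
S = -174 + 79.44 + 7.5 + 17 = -70.1 dBm

-70.1 dBm


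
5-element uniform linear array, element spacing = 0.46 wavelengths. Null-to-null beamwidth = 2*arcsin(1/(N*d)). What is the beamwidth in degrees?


1/(N*d) = 1/(5*0.46) = 0.434783
BW = 2*arcsin(0.434783) = 51.5 degrees

51.5 degrees


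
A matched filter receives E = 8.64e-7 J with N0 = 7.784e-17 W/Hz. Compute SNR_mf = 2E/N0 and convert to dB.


SNR_lin = 2 * 8.64e-7 / 7.784e-17 = 2.22e10
SNR_dB = 10*log10(2.22e10) = 103.5 dB

103.5 dB


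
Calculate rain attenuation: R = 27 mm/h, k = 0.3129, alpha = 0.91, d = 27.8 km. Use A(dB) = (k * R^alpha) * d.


gamma = 0.3129 * 27^0.91 = 6.279811 dB/km
A = 6.279811 * 27.8 = 174.58 dB

174.58 dB


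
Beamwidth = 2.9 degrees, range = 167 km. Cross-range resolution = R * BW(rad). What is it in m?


BW_rad = 0.050614548
CR = 167000 * 0.050614548 = 8452.6 m

8452.6 m


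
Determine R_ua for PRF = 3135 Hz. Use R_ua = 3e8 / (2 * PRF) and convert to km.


R_ua = 3e8 / (2 * 3135) = 47846.9 m = 47.8 km

47.8 km


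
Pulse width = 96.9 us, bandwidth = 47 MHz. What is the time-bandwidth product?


TBP = 96.9 * 47 = 4554.3

4554.3


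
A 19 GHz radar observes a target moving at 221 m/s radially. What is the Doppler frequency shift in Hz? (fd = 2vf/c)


fd = 2 * 221 * 19000000000.0 / 3e8 = 27993.3 Hz

27993.3 Hz


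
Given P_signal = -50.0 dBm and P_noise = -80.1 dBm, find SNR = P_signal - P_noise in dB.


SNR = -50.0 - (-80.1) = 30.1 dB

30.1 dB


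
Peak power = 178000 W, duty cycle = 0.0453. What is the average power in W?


P_avg = 178000 * 0.0453 = 8063.4 W

8063.4 W


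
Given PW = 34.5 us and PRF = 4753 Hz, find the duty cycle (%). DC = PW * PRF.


DC = 34.5e-6 * 4753 * 100 = 16.4%

16.4%


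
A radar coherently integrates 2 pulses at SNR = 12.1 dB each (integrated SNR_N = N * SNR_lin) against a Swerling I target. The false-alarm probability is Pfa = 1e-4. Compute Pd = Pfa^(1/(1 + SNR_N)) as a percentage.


SNR_lin = 10^(12.1/10) = 16.2181
SNR_N = 2 * 16.2181 = 32.4362
1/(1 + SNR_N) = 1/33.4362 = 0.0299077
Pd = (1e-4)^0.0299077 = 0.75922
Pd = 75.9%

75.9%


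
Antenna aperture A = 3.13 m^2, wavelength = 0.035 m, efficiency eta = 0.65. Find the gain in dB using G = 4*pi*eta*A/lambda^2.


G_linear = 4*pi*0.65*3.13/0.035^2 = 20870.43
G_dB = 10*log10(20870.43) = 43.2 dB

43.2 dB


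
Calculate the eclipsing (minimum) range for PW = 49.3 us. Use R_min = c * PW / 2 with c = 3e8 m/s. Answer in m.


R_min = 3e8 * 49.3e-6 / 2 = 7395.0 m

7395.0 m


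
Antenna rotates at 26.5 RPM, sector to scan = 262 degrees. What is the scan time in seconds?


t = 262 / (26.5 * 360) * 60 = 1.65 s

1.65 s


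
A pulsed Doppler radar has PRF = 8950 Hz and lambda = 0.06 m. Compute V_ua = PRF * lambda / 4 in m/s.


V_ua = 8950 * 0.06 / 4 = 134.3 m/s

134.3 m/s


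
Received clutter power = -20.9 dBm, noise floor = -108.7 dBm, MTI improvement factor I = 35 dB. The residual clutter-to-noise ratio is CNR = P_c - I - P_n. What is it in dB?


CNR = -20.9 - 35 - (-108.7) = 52.8 dB

52.8 dB


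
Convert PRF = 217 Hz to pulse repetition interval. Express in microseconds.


PRI = 1/217 = 0.0046082949 s = 4608.3 us

4608.3 us


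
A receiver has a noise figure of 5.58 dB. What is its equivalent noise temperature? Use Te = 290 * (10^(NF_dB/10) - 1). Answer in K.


NF_lin = 10^(5.58/10) = 3.614099
Te = 290 * (3.614099 - 1) = 758.1 K

758.1 K


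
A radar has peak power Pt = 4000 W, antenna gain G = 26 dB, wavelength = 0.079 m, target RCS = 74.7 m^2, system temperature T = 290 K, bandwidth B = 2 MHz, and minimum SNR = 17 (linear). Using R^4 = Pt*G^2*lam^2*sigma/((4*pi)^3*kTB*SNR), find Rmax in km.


G_lin = 10^(26/10) = 398.107171
R^4 = 4000 * 398.107171^2 * 0.079^2 * 74.7 / ((4*pi)^3 * 1.38e-23 * 290 * 2000000.0 * 17)
R^4 = 1.09458e18 m^4
R_max = (1.09458e18)^(1/4) = 32345.4 m = 32.3 km

32.3 km


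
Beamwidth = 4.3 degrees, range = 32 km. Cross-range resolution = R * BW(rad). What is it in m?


BW_rad = 0.075049158
CR = 32000 * 0.075049158 = 2401.6 m

2401.6 m


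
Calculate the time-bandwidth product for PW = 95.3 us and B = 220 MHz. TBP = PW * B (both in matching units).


TBP = 95.3 * 220 = 20966.0

20966.0


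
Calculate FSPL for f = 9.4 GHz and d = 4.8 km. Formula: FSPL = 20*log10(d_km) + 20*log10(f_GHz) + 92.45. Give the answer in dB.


20*log10(4.8) = 13.62
20*log10(9.4) = 19.46
FSPL = 125.5 dB

125.5 dB


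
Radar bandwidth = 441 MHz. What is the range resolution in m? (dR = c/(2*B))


dR = 3e8 / (2 * 441000000.0) = 0.34 m

0.34 m


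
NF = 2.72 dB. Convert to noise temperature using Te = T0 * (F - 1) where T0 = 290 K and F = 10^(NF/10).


NF_lin = 10^(2.72/10) = 1.870682
Te = 290 * (1.870682 - 1) = 252.5 K

252.5 K


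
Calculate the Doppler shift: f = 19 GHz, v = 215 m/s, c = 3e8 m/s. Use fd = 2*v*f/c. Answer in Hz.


fd = 2 * 215 * 19000000000.0 / 3e8 = 27233.3 Hz

27233.3 Hz


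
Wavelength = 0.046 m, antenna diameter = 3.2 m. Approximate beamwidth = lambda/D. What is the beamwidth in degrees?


BW_rad = 0.046 / 3.2 = 0.014375
BW_deg = 0.82 degrees

0.82 degrees


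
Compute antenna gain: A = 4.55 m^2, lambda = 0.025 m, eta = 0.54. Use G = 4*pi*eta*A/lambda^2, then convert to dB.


G_linear = 4*pi*0.54*4.55/0.025^2 = 49400.92
G_dB = 10*log10(49400.92) = 46.9 dB

46.9 dB


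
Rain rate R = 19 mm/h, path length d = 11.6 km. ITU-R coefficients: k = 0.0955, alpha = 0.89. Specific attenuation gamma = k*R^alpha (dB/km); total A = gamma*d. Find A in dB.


gamma = 0.0955 * 19^0.89 = 1.312484 dB/km
A = 1.312484 * 11.6 = 15.22 dB

15.22 dB


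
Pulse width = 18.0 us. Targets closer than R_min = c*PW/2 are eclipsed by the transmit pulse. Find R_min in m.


R_min = 3e8 * 18.0e-6 / 2 = 2700.0 m

2700.0 m


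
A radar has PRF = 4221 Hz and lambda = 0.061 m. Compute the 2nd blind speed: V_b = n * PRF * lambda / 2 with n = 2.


V_blind = 2 * 4221 * 0.061 / 2 = 257.5 m/s

257.5 m/s


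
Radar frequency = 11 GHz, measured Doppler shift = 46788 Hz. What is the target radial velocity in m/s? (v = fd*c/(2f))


v = 46788 * 3e8 / (2 * 11000000000.0) = 638.0 m/s

638.0 m/s


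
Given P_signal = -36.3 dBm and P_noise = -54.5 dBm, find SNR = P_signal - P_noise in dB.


SNR = -36.3 - (-54.5) = 18.2 dB

18.2 dB
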